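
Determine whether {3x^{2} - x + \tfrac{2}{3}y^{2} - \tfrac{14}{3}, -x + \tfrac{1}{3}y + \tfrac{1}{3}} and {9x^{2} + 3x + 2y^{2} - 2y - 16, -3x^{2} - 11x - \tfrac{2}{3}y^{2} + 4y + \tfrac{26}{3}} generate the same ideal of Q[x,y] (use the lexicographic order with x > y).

Two ideals are equal iff their reduced Gröbner bases coincide (the reduced basis is unique for a fixed ordering).
Buchberger on the first generating set:
f_1 = 3x^{2} - x + \tfrac{2}{3}y^{2} - \tfrac{14}{3}, LT = x^{2}.
f_2 = -x + \tfrac{1}{3}y + \tfrac{1}{3}, LT = x.

S(f_1,f_2): lcm = x^{2}. S = \tfrac{1}{3}xy + \tfrac{2}{9}y^{2} - \tfrac{14}{9}.
  leading term xy: subtract (-\tfrac{1}{3}y)·f_2 from \tfrac{1}{3}xy + \tfrac{2}{9}y^{2} - \tfrac{14}{9} → \tfrac{1}{3}y^{2} + \tfrac{1}{9}y - \tfrac{14}{9}
  leading term y^{2}: no divisor's leading term divides it; move \tfrac{1}{3}y^{2} to the remainder.
  leading term y: no divisor's leading term divides it; move \tfrac{1}{9}y to the remainder.
  leading term 1: no divisor's leading term divides it; move -\tfrac{14}{9} to the remainder.
  remainder \tfrac{1}{3}y^{2} + \tfrac{1}{9}y - \tfrac{14}{9} ≠ 0; add g_3 = \tfrac{1}{3}y^{2} + \tfrac{1}{9}y - \tfrac{14}{9} to the basis.

S(f_1,g_3): leading monomials are coprime, so the S-polynomial reduces to 0 (Buchberger's first criterion).
S(f_2,g_3): leading monomials are coprime, so the S-polynomial reduces to 0 (Buchberger's first criterion).
Every S-polynomial of the final basis reduces to 0, so we have a Gröbner basis.
Inter-reduce: drop elements whose leading term is divisible by another's, tail-reduce, and make monic.
Reduced Gröbner basis: {x - \tfrac{1}{3}y - \tfrac{1}{3}, y^{2} + \tfrac{1}{3}y - \tfrac{14}{3}}.

Buchberger on the second generating set:
h_1 = 9x^{2} + 3x + 2y^{2} - 2y - 16, LT = x^{2}.
h_2 = -3x^{2} - 11x - \tfrac{2}{3}y^{2} + 4y + \tfrac{26}{3}, LT = x^{2}.

S(h_1,h_2): lcm = x^{2}. S = -\tfrac{10}{3}x + \tfrac{10}{9}y + \tfrac{10}{9}.
  leading term x: no divisor's leading term divides it; move -\tfrac{10}{3}x to the remainder.
  leading term y: no divisor's leading term divides it; move \tfrac{10}{9}y to the remainder.
  leading term 1: no divisor's leading term divides it; move \tfrac{10}{9} to the remainder.
  remainder -\tfrac{10}{3}x + \tfrac{10}{9}y + \tfrac{10}{9} ≠ 0; add k_3 = -\tfrac{10}{3}x + \tfrac{10}{9}y + \tfrac{10}{9} to the basis.

S(h_1,k_3): lcm = x^{2}. S = \tfrac{1}{3}xy + \tfrac{2}{3}x + \tfrac{2}{9}y^{2} - \tfrac{2}{9}y - \tfrac{16}{9}.
  leading term xy: subtract (-\tfrac{1}{10}y)·k_3 from \tfrac{1}{3}xy + \tfrac{2}{3}x + \tfrac{2}{9}y^{2} - \tfrac{2}{9}y - \tfrac{16}{9} → \tfrac{2}{3}x + \tfrac{1}{3}y^{2} - \tfrac{1}{9}y - \tfrac{16}{9}
  leading term x: subtract (-\tfrac{1}{5})·k_3 from \tfrac{2}{3}x + \tfrac{1}{3}y^{2} - \tfrac{1}{9}y - \tfrac{16}{9} → \tfrac{1}{3}y^{2} + \tfrac{1}{9}y - \tfrac{14}{9}
  leading term y^{2}: no divisor's leading term divides it; move \tfrac{1}{3}y^{2} to the remainder.
  leading term y: no divisor's leading term divides it; move \tfrac{1}{9}y to the remainder.
  leading term 1: no divisor's leading term divides it; move -\tfrac{14}{9} to the remainder.
  remainder \tfrac{1}{3}y^{2} + \tfrac{1}{9}y - \tfrac{14}{9} ≠ 0; add k_4 = \tfrac{1}{3}y^{2} + \tfrac{1}{9}y - \tfrac{14}{9} to the basis.

S(h_2,k_3): lcm = x^{2}. S = \tfrac{1}{3}xy + 4x + \tfrac{2}{9}y^{2} - \tfrac{4}{3}y - \tfrac{26}{9}.
  leading term xy: subtract (-\tfrac{1}{10}y)·k_3 from \tfrac{1}{3}xy + 4x + \tfrac{2}{9}y^{2} - \tfrac{4}{3}y - \tfrac{26}{9} → 4x + \tfrac{1}{3}y^{2} - \tfrac{11}{9}y - \tfrac{26}{9}
  leading term x: subtract (-\tfrac{6}{5})·k_3 from 4x + \tfrac{1}{3}y^{2} - \tfrac{11}{9}y - \tfrac{26}{9} → \tfrac{1}{3}y^{2} + \tfrac{1}{9}y - \tfrac{14}{9}
  leading term y^{2}: subtract (1)·k_4 from \tfrac{1}{3}y^{2} + \tfrac{1}{9}y - \tfrac{14}{9} → 0
  remainder 0.

S(h_1,k_4): leading monomials are coprime, so the S-polynomial reduces to 0 (Buchberger's first criterion).
S(h_2,k_4): leading monomials are coprime, so the S-polynomial reduces to 0 (Buchberger's first criterion).
S(k_3,k_4): leading monomials are coprime, so the S-polynomial reduces to 0 (Buchberger's first criterion).
Every S-polynomial of the final basis reduces to 0, so we have a Gröbner basis.
Inter-reduce: drop elements whose leading term is divisible by another's, tail-reduce, and make monic.
Reduced Gröbner basis: {x - \tfrac{1}{3}y - \tfrac{1}{3}, y^{2} + \tfrac{1}{3}y - \tfrac{14}{3}}.

The two bases agree; hence the ideals are identical.
The same test decides containment: I ⊆ J iff every generator of I reduces to 0 modulo a Gröbner basis of J.

Yes, the ideals are equal.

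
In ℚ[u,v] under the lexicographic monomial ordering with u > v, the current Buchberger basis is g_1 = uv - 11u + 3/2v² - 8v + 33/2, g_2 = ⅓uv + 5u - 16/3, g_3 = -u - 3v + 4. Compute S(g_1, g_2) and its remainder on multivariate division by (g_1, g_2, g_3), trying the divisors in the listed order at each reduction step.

lcm(LM(g_1), LM(g_2)) = uv.
S = (lcm/LT(g_1))·g_1 − (lcm/LT(g_2))·g_2 = -26u + 3/2v² - 8v + 65/2.
Reduce S modulo (g_1, g_2, g_3) in that order:
  leading term u: subtract (26)·g_3 from -26u + 3/2v² - 8v + 65/2 → 3/2v² + 70v - 143/2
  leading term v²: no divisor's leading term divides it; move 3/2v² to the remainder.
  leading term v: no divisor's leading term divides it; move 70v to the remainder.
  leading term 1: no divisor's leading term divides it; move -143/2 to the remainder.
The remainder 3/2v² + 70v - 143/2 is nonzero, so it would be added as the next basis element.

S(g_1, g_2) = -26u + 3/2v² - 8v + 65/2; remainder on division = 3/2v² + 70v - 143/2.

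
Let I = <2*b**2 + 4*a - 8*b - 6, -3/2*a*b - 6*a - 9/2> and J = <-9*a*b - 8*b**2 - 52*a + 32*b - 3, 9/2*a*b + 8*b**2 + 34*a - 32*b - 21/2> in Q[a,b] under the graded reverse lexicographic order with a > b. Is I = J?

Yes, the ideals are equal.

Since reduced Gröbner bases are canonical representatives of ideals under a given ordering, it suffices to compute and compare them.
Buchberger on the first generating set:
f_1 = 2*b**2 + 4*a - 8*b - 6, LT = b**2.
f_2 = -3/2*a*b - 6*a - 9/2, LT = a*b.

S(f_1,f_2): lcm = a*b**2. S = 2*a**2 - 8*a*b - 3*a - 3*b.
  reduce S modulo (f_1, f_2):
  remainder 2*a**2 + 29*a - 3*b + 24 ≠ 0; add g_3 = 2*a**2 + 29*a - 3*b + 24 to the basis.

The other S-polynomials (S(f_1,g_3), S(f_2,g_3)) all reduce to 0 modulo the current basis, so we have a Gröbner basis.
Inter-reduce: drop elements whose leading term is divisible by another's, tail-reduce, and make monic.
Reduced Gröbner basis: {a**2 + 29/2*a - 3/2*b + 12, a*b + 4*a + 3, b**2 + 2*a - 4*b - 3}.

Buchberger on the second generating set:
h_1 = -9*a*b - 8*b**2 - 52*a + 32*b - 3, LT = a*b.
h_2 = 9/2*a*b + 8*b**2 + 34*a - 32*b - 21/2, LT = a*b.

S(h_1,h_2): lcm = a*b. S = -8/9*b**2 - 16/9*a + 32/9*b + 8/3.
  reduce S modulo (h_1, h_2):
  remainder -8/9*b**2 - 16/9*a + 32/9*b + 8/3 ≠ 0; add k_3 = -8/9*b**2 - 16/9*a + 32/9*b + 8/3 to the basis.

S(h_1,k_3): lcm = a*b**2. S = 8/9*b**3 - 2*a**2 + 88/9*a*b - 32/9*b**2 + 3*a + 1/3*b.
  reduce S modulo (h_1, h_2, k_3):
  remainder -2*a**2 - 29*a + 3*b - 24 ≠ 0; add k_4 = -2*a**2 - 29*a + 3*b - 24 to the basis.

The other S-polynomials (S(h_2,k_3), S(h_1,k_4), S(h_2,k_4), S(k_3,k_4)) all reduce to 0 modulo the current basis, so we have a Gröbner basis.
Inter-reduce: drop elements whose leading term is divisible by another's, tail-reduce, and make monic.
Reduced Gröbner basis: {a**2 + 29/2*a - 3/2*b + 12, a*b + 4*a + 3, b**2 + 2*a - 4*b - 3}.

Same reduced basis, so the two generating sets span the same ideal.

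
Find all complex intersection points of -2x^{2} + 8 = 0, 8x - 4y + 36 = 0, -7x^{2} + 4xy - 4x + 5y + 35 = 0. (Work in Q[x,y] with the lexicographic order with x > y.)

{(-2, 5)}

Compute a lex Gröbner basis by Buchberger's algorithm.
f_1 = -2x^{2} + 8, LT = x^{2}.
f_2 = 8x - 4y + 36, LT = x.
f_3 = -7x^{2} + 4xy - 4x + 5y + 35, LT = x^{2}.

S(f_1,f_2): lcm = x^{2}. S = \tfrac{1}{2}xy - \tfrac{9}{2}x - 4.
  leading term xy: subtract (\tfrac{1}{16}y)·f_2 from \tfrac{1}{2}xy - \tfrac{9}{2}x - 4 → -\tfrac{9}{2}x + \tfrac{1}{4}y^{2} - \tfrac{9}{4}y - 4
  leading term x: subtract (-\tfrac{9}{16})·f_2 from -\tfrac{9}{2}x + \tfrac{1}{4}y^{2} - \tfrac{9}{4}y - 4 → \tfrac{1}{4}y^{2} - \tfrac{9}{2}y + \tfrac{65}{4}
  leading term y^{2}: no divisor's leading term divides it; move \tfrac{1}{4}y^{2} to the remainder.
  leading term y: no divisor's leading term divides it; move -\tfrac{9}{2}y to the remainder.
  leading term 1: no divisor's leading term divides it; move \tfrac{65}{4} to the remainder.
  remainder \tfrac{1}{4}y^{2} - \tfrac{9}{2}y + \tfrac{65}{4} ≠ 0; add h_4 = \tfrac{1}{4}y^{2} - \tfrac{9}{2}y + \tfrac{65}{4} to the basis.

S(f_1,f_3): lcm = x^{2}. S = \tfrac{4}{7}xy - \tfrac{4}{7}x + \tfrac{5}{7}y + 1.
  leading term xy: subtract (\tfrac{1}{14}y)·f_2 from \tfrac{4}{7}xy - \tfrac{4}{7}x + \tfrac{5}{7}y + 1 → -\tfrac{4}{7}x + \tfrac{2}{7}y^{2} - \tfrac{13}{7}y + 1
  leading term x: subtract (-\tfrac{1}{14})·f_2 from -\tfrac{4}{7}x + \tfrac{2}{7}y^{2} - \tfrac{13}{7}y + 1 → \tfrac{2}{7}y^{2} - \tfrac{15}{7}y + \tfrac{25}{7}
  leading term y^{2}: subtract (\tfrac{8}{7})·h_4 from \tfrac{2}{7}y^{2} - \tfrac{15}{7}y + \tfrac{25}{7} → 3y - 15
  leading term y: no divisor's leading term divides it; move 3y to the remainder.
  leading term 1: no divisor's leading term divides it; move -15 to the remainder.
  remainder 3y - 15 ≠ 0; add h_5 = 3y - 15 to the basis.

S(f_2,f_3): lcm = x^{2}. S = \tfrac{1}{14}xy + \tfrac{55}{14}x + \tfrac{5}{7}y + 5.
  leading term xy: subtract (\tfrac{1}{112}y)·f_2 from \tfrac{1}{14}xy + \tfrac{55}{14}x + \tfrac{5}{7}y + 5 → \tfrac{55}{14}x + \tfrac{1}{28}y^{2} + \tfrac{11}{28}y + 5
  leading term x: subtract (\tfrac{55}{112})·f_2 from \tfrac{55}{14}x + \tfrac{1}{28}y^{2} + \tfrac{11}{28}y + 5 → \tfrac{1}{28}y^{2} + \tfrac{33}{14}y - \tfrac{355}{28}
  leading term y^{2}: subtract (\tfrac{1}{7})·h_4 from \tfrac{1}{28}y^{2} + \tfrac{33}{14}y - \tfrac{355}{28} → 3y - 15
  leading term y: subtract (1)·h_5 from 3y - 15 → 0
  remainder 0.

S(f_1,h_4): leading monomials are coprime, so the S-polynomial reduces to 0 (Buchberger's first criterion).
S(f_2,h_4): leading monomials are coprime, so the S-polynomial reduces to 0 (Buchberger's first criterion).
S(f_3,h_4): leading monomials are coprime, so the S-polynomial reduces to 0 (Buchberger's first criterion).
S(f_1,h_5): leading monomials are coprime, so the S-polynomial reduces to 0 (Buchberger's first criterion).
S(f_2,h_5): leading monomials are coprime, so the S-polynomial reduces to 0 (Buchberger's first criterion).
S(f_3,h_5): leading monomials are coprime, so the S-polynomial reduces to 0 (Buchberger's first criterion).
S(h_4,h_5): lcm = y^{2}. S = -13y + 65.
  leading term y: subtract (-\tfrac{13}{3})·h_5 from -13y + 65 → 0
  remainder 0.

Every S-polynomial of the final basis reduces to 0, so we have a Gröbner basis.
Inter-reduce: drop elements whose leading term is divisible by another's, tail-reduce, and make monic.
Reduced Gröbner basis: {x + 2, y - 5}.

From the last basis element, y - 5 = 0, so y takes values in {5}. Each choice, substituted upward through the basis, yields the corresponding point(s) of the solution set.
  y = 5: the earlier basis element becomes x + 2 = 0, giving x = -2 — point (-2, 5).
This is the nonlinear analogue of row-reducing a linear system.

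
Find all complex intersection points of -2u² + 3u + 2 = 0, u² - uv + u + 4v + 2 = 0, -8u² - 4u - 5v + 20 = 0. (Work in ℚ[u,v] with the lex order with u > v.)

{(2, -4)}

Compute a lex Gröbner basis by Buchberger's algorithm.
f_1 = -2u² + 3u + 2, LT = u².
f_2 = u² - uv + u + 4v + 2, LT = u².
f_3 = -8u² - 4u - 5v + 20, LT = u².

S(f_1,f_2): lcm = u². S = uv - 5/2u - 4v - 3.
  leading term uv: no divisor's leading term divides it; move uv to the remainder.
  leading term u: no divisor's leading term divides it; move -5/2u to the remainder.
  leading term v: no divisor's leading term divides it; move -4v to the remainder.
  leading term 1: no divisor's leading term divides it; move -3 to the remainder.
  remainder uv - 5/2u - 4v - 3 ≠ 0; add h_4 = uv - 5/2u - 4v - 3 to the basis.

S(f_1,f_3): lcm = u². S = -2u - ⅝v + 3/2.
  leading term u: no divisor's leading term divides it; move -2u to the remainder.
  leading term v: no divisor's leading term divides it; move -⅝v to the remainder.
  leading term 1: no divisor's leading term divides it; move 3/2 to the remainder.
  remainder -2u - ⅝v + 3/2 ≠ 0; add h_5 = -2u - ⅝v + 3/2 to the basis.

S(f_1,h_4): lcm = u²v. S = 5/2u² + 5/2uv + 3u - v.
  leading term u²: subtract (-5/4)·f_1 from 5/2u² + 5/2uv + 3u - v → 5/2uv + 27/4u - v + 5/2
  leading term uv: subtract (5/2)·h_4 from 5/2uv + 27/4u - v + 5/2 → 13u + 9v + 10
  leading term u: subtract (-13/2)·h_5 from 13u + 9v + 10 → 79/16v + 79/4
  leading term v: no divisor's leading term divides it; move 79/16v to the remainder.
  leading term 1: no divisor's leading term divides it; move 79/4 to the remainder.
  remainder 79/16v + 79/4 ≠ 0; add h_6 = 79/16v + 79/4 to the basis.

The other S-polynomials (S(f_2,f_3), S(f_2,h_4), S(f_3,h_4), S(f_1,h_5), S(f_2,h_5), S(f_3,h_5), S(h_4,h_5), S(f_1,h_6), S(f_2,h_6), S(f_3,h_6), S(h_4,h_6), S(h_5,h_6)) all reduce to 0 modulo the current basis, so we have a Gröbner basis.
Inter-reduce: drop elements whose leading term is divisible by another's, tail-reduce, and make monic.
Reduced Gröbner basis: {u - 2, v + 4}.

A lex Gröbner basis eliminates variables successively. Here v + 4 depends only on v, with roots {-4}; lifting each root through the earlier basis elements recovers the full solutions.
  v = -4: the earlier basis element becomes u - 2 = 0, giving u = 2 — point (2, -4).
Each listed point satisfies every original equation (direct substitution).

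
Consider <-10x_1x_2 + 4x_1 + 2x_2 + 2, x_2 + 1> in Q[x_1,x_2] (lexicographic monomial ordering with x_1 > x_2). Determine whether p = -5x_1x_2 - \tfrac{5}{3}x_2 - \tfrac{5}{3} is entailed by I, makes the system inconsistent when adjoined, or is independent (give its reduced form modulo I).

First compute the reduced Gröbner basis of I by Buchberger's algorithm.
f_1 = -10x_1x_2 + 4x_1 + 2x_2 + 2, LT = x_1x_2.
f_2 = x_2 + 1, LT = x_2.

S(f_1,f_2): lcm = x_1x_2. S = -\tfrac{7}{5}x_1 - \tfrac{1}{5}x_2 - \tfrac{1}{5}.
  reduce S modulo (f_1, f_2):
  remainder -\tfrac{7}{5}x_1 ≠ 0; add h_3 = -\tfrac{7}{5}x_1 to the basis.

The other S-polynomials (S(f_1,h_3), S(f_2,h_3)) all reduce to 0 modulo the current basis, so we have a Gröbner basis.
Inter-reduce: drop elements whose leading term is divisible by another's, tail-reduce, and make monic.
Reduced Gröbner basis: {x_1, x_2 + 1}.
Label its elements g_1 = x_1, g_2 = x_2 + 1.

Reduce p = -5x_1x_2 - \tfrac{5}{3}x_2 - \tfrac{5}{3} modulo G:
  leading term x_1x_2: subtract (-5x_2)·g_1 from -5x_1x_2 - \tfrac{5}{3}x_2 - \tfrac{5}{3} → -\tfrac{5}{3}x_2 - \tfrac{5}{3}
  leading term x_2: subtract (-\tfrac{5}{3})·g_2 from -\tfrac{5}{3}x_2 - \tfrac{5}{3} → 0
  normal form = 0.
Since the normal form is 0, p ∈ I.

The remainder on division by a Gröbner basis is unique — it is the normal form.

-5x_1x_2 - \tfrac{5}{3}x_2 - \tfrac{5}{3} lies in I (it reduces to 0).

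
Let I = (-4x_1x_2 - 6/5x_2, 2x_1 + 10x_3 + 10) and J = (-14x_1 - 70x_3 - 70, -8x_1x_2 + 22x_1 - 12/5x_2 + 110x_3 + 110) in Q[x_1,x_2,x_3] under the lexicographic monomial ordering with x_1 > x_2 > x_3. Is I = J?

Yes, the ideals are equal.

For a fixed monomial order, each ideal has a unique reduced Gröbner basis; comparing bases decides equality.
Buchberger on the first generating set:
f_1 = -4x_1x_2 - 6/5x_2, LT = x_1x_2.
f_2 = 2x_1 + 10x_3 + 10, LT = x_1.

S(f_1,f_2): lcm = x_1x_2. S = -5x_2x_3 - 47/10x_2.
  leading term x_2x_3: no divisor's leading term divides it; move -5x_2x_3 to the remainder.
  leading term x_2: no divisor's leading term divides it; move -47/10x_2 to the remainder.
  remainder -5x_2x_3 - 47/10x_2 ≠ 0; add g_3 = -5x_2x_3 - 47/10x_2 to the basis.

The other S-polynomials (S(f_1,g_3), S(f_2,g_3)) all reduce to 0 modulo the current basis, so we have a Gröbner basis.
Inter-reduce: drop elements whose leading term is divisible by another's, tail-reduce, and make monic.
Reduced Gröbner basis: {x_1 + 5x_3 + 5, x_2x_3 + 47/50x_2}.

Buchberger on the second generating set:
h_1 = -14x_1 - 70x_3 - 70, LT = x_1.
h_2 = -8x_1x_2 + 22x_1 - 12/5x_2 + 110x_3 + 110, LT = x_1x_2.

S(h_1,h_2): lcm = x_1x_2. S = 11/4x_1 + 5x_2x_3 + 47/10x_2 + 55/4x_3 + 55/4.
  leading term x_1: subtract (-11/56)·h_1 from 11/4x_1 + 5x_2x_3 + 47/10x_2 + 55/4x_3 + 55/4 → 5x_2x_3 + 47/10x_2
  leading term x_2x_3: no divisor's leading term divides it; move 5x_2x_3 to the remainder.
  leading term x_2: no divisor's leading term divides it; move 47/10x_2 to the remainder.
  remainder 5x_2x_3 + 47/10x_2 ≠ 0; add k_3 = 5x_2x_3 + 47/10x_2 to the basis.

The other S-polynomials (S(h_1,k_3), S(h_2,k_3)) all reduce to 0 modulo the current basis, so we have a Gröbner basis.
Inter-reduce: drop elements whose leading term is divisible by another's, tail-reduce, and make monic.
Reduced Gröbner basis: {x_1 + 5x_3 + 5, x_2x_3 + 47/50x_2}.

These coincide, so the ideals are equal.
The same test decides containment: I ⊆ J iff every generator of I reduces to 0 modulo a Gröbner basis of J.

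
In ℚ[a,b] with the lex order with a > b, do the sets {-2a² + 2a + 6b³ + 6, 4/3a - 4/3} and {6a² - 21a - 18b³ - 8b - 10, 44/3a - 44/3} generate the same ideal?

No, the ideals differ.

Equality of ideals is decidable: compute both reduced Gröbner bases (unique for the ordering) and check whether they agree.
Buchberger on the first generating set:
f_1 = -2a² + 2a + 6b³ + 6, LT = a².
f_2 = 4/3a - 4/3, LT = a.

S(f_1,f_2): lcm = a². S = -3b³ - 3.
  reduce S modulo (f_1, f_2):
  remainder -3b³ - 3 ≠ 0; add g_3 = -3b³ - 3 to the basis.

The other S-polynomials (S(f_1,g_3), S(f_2,g_3)) all reduce to 0 modulo the current basis, so we have a Gröbner basis.
Inter-reduce: drop elements whose leading term is divisible by another's, tail-reduce, and make monic.
Reduced Gröbner basis: {a - 1, b³ + 1}.

Buchberger on the second generating set:
h_1 = 6a² - 21a - 18b³ - 8b - 10, LT = a².
h_2 = 44/3a - 44/3, LT = a.

S(h_1,h_2): lcm = a². S = -5/2a - 3b³ - 4/3b - 5/3.
  reduce S modulo (h_1, h_2):
  remainder -3b³ - 4/3b - 25/6 ≠ 0; add k_3 = -3b³ - 4/3b - 25/6 to the basis.

The other S-polynomials (S(h_1,k_3), S(h_2,k_3)) all reduce to 0 modulo the current basis, so we have a Gröbner basis.
Inter-reduce: drop elements whose leading term is divisible by another's, tail-reduce, and make monic.
Reduced Gröbner basis: {a - 1, b³ + 4/9b + 25/18}.

These differ, so the ideals are not equal.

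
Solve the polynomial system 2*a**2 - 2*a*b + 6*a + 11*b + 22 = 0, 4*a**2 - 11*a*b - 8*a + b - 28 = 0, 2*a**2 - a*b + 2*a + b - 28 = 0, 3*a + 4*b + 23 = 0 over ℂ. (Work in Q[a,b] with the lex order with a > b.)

{(-5, -2)}

Compute a lex Gröbner basis by Buchberger's algorithm.
f_1 = 2*a**2 - 2*a*b + 6*a + 11*b + 22, LT = a**2.
f_2 = 4*a**2 - 11*a*b - 8*a + b - 28, LT = a**2.
f_3 = 2*a**2 - a*b + 2*a + b - 28, LT = a**2.
f_4 = 3*a + 4*b + 23, LT = a.

S(f_1,f_2): lcm = a**2. S = 7/4*a*b + 5*a + 21/4*b + 18.
  leading term a*b: subtract (7/12*b)·f_4 from 7/4*a*b + 5*a + 21/4*b + 18 → 5*a - 7/3*b**2 - 49/6*b + 18
  leading term a: subtract (5/3)·f_4 from 5*a - 7/3*b**2 - 49/6*b + 18 → -7/3*b**2 - 89/6*b - 61/3
  leading term b**2: no divisor's leading term divides it; move -7/3*b**2 to the remainder.
  leading term b: no divisor's leading term divides it; move -89/6*b to the remainder.
  leading term 1: no divisor's leading term divides it; move -61/3 to the remainder.
  remainder -7/3*b**2 - 89/6*b - 61/3 ≠ 0; add h_5 = -7/3*b**2 - 89/6*b - 61/3 to the basis.

S(f_1,f_3): lcm = a**2. S = -1/2*a*b + 2*a + 5*b + 25.
  leading term a*b: subtract (-1/6*b)·f_4 from -1/2*a*b + 2*a + 5*b + 25 → 2*a + 2/3*b**2 + 53/6*b + 25
  leading term a: subtract (2/3)·f_4 from 2*a + 2/3*b**2 + 53/6*b + 25 → 2/3*b**2 + 37/6*b + 29/3
  leading term b**2: subtract (-2/7)·h_5 from 2/3*b**2 + 37/6*b + 29/3 → 27/14*b + 27/7
  leading term b: no divisor's leading term divides it; move 27/14*b to the remainder.
  leading term 1: no divisor's leading term divides it; move 27/7 to the remainder.
  remainder 27/14*b + 27/7 ≠ 0; add h_6 = 27/14*b + 27/7 to the basis.

The other S-polynomials (S(f_1,f_4), S(f_2,f_3), S(f_2,f_4), S(f_3,f_4), S(f_1,h_5), S(f_2,h_5), S(f_3,h_5), S(f_4,h_5), S(f_1,h_6), S(f_2,h_6), S(f_3,h_6), S(f_4,h_6), S(h_5,h_6)) all reduce to 0 modulo the current basis, so we have a Gröbner basis.
Inter-reduce: drop elements whose leading term is divisible by another's, tail-reduce, and make monic.
Reduced Gröbner basis: {a + 5, b + 2}.

The lex basis is triangular: the last element involves only b. Solving b + 2 = 0 gives b ∈ {-2}; substituting each value into the earlier elements determines the remaining variables.
  b = -2: the earlier basis element becomes a + 5 = 0, giving a = -5 — point (-5, -2).
Each listed point satisfies every original equation (direct substitution).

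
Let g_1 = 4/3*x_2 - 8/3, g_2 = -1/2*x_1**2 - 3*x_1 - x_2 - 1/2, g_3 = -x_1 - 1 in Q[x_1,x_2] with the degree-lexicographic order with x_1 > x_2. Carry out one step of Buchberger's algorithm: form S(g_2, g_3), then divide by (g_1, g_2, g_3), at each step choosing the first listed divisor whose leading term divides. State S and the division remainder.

S(g_2, g_3) = 5*x_1 + 2*x_2 + 1; remainder on division = 0.

lcm(LM(g_2), LM(g_3)) = x_1**2.
S = (lcm/LT(g_2))·g_2 − (lcm/LT(g_3))·g_3 = 5*x_1 + 2*x_2 + 1.
Reduce S modulo (g_1, g_2, g_3) in that order:
  leading term x_1: subtract (-5)·g_3 from 5*x_1 + 2*x_2 + 1 → 2*x_2 - 4
  leading term x_2: subtract (3/2)·g_1 from 2*x_2 - 4 → 0
The remainder is 0, so this S-polynomial contributes no new basis element.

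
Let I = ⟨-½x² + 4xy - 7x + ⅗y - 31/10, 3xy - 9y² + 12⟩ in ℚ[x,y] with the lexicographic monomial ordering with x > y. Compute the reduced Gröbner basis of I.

f_1 = -½x² + 4xy - 7x + ⅗y - 31/10, LT = x².
f_2 = 3xy - 9y² + 12, LT = xy.

S(f_1,f_2): lcm = x²y. S = -5xy² + 14xy - 4x - 6/5y² + 31/5y.
  leading term xy²: subtract (-5/3y)·f_2 from -5xy² + 14xy - 4x - 6/5y² + 31/5y → 14xy - 4x - 15y³ - 6/5y² + 131/5y
  leading term xy: subtract (14/3)·f_2 from 14xy - 4x - 15y³ - 6/5y² + 131/5y → -4x - 15y³ + 204/5y² + 131/5y - 56
  leading term x: no divisor's leading term divides it; move -4x to the remainder.
  leading term y³: no divisor's leading term divides it; move -15y³ to the remainder.
  leading term y²: no divisor's leading term divides it; move 204/5y² to the remainder.
  leading term y: no divisor's leading term divides it; move 131/5y to the remainder.
  leading term 1: no divisor's leading term divides it; move -56 to the remainder.
  remainder -4x - 15y³ + 204/5y² + 131/5y - 56 ≠ 0; add g_3 = -4x - 15y³ + 204/5y² + 131/5y - 56 to the basis.

S(f_1,g_3): lcm = x². S = -15/4xy³ + 51/5xy² - 29/20xy - 6/5y + 31/5.
  leading term xy³: subtract (-5/4y²)·f_2 from -15/4xy³ + 51/5xy² - 29/20xy - 6/5y + 31/5 → 51/5xy² - 29/20xy - 45/4y⁴ + 15y² - 6/5y + 31/5
  leading term xy²: subtract (17/5y)·f_2 from 51/5xy² - 29/20xy - 45/4y⁴ + 15y² - 6/5y + 31/5 → -29/20xy - 45/4y⁴ + 153/5y³ + 15y² - 42y + 31/5
  leading term xy: subtract (-29/60)·f_2 from -29/20xy - 45/4y⁴ + 153/5y³ + 15y² - 42y + 31/5 → -45/4y⁴ + 153/5y³ + 213/20y² - 42y + 12
  leading term y⁴: no divisor's leading term divides it; move -45/4y⁴ to the remainder.
  leading term y³: no divisor's leading term divides it; move 153/5y³ to the remainder.
  leading term y²: no divisor's leading term divides it; move 213/20y² to the remainder.
  leading term y: no divisor's leading term divides it; move -42y to the remainder.
  leading term 1: no divisor's leading term divides it; move 12 to the remainder.
  remainder -45/4y⁴ + 153/5y³ + 213/20y² - 42y + 12 ≠ 0; add g_4 = -45/4y⁴ + 153/5y³ + 213/20y² - 42y + 12 to the basis.

The other S-polynomials (S(f_2,g_3), S(f_1,g_4), S(f_2,g_4), S(g_3,g_4)) all reduce to 0 modulo the current basis, so we have a Gröbner basis.
Inter-reduce: drop elements whose leading term is divisible by another's, tail-reduce, and make monic.

G = {x + 15/4y³ - 51/5y² - 131/20y + 14, y⁴ - 68/25y³ - 71/75y² + 56/15y - 16/15}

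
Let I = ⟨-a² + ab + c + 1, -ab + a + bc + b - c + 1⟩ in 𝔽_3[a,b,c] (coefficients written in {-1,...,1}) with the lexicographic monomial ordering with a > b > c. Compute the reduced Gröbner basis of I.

The reduced Gröbner basis is the canonical form of the ideal for this ordering.

f_1 = -a² + ab + c + 1, LT = a².
f_2 = -ab + a + bc + b - c + 1, LT = ab.

S(f_1,f_2): lcm = a²b. S = a² - ab² + abc + ab - ac + a - bc - b.
  leading term a²: subtract (-1)·f_1 from a² - ab² + abc + ab - ac + a - bc - b → -ab² + abc - ab - ac + a - bc - b + c + 1
  leading term ab²: subtract (b)·f_2 from -ab² + abc - ab - ac + a - bc - b + c + 1 → abc + ab - ac + a - b²c - b² + b + c + 1
  leading term abc: subtract (-c)·f_2 from abc + ab - ac + a - b²c - b² + b + c + 1 → ab + a - b²c - b² + bc² + bc + b - c² - c + 1
  leading term ab: subtract (-1)·f_2 from ab + a - b²c - b² + bc² + bc + b - c² - c + 1 → -a - b²c - b² + bc² - bc - b - c² + c - 1
  leading term a: no divisor's leading term divides it; move -a to the remainder.
  leading term b²c: no divisor's leading term divides it; move -b²c to the remainder.
  leading term b²: no divisor's leading term divides it; move -b² to the remainder.
  leading term bc²: no divisor's leading term divides it; move bc² to the remainder.
  leading term bc: no divisor's leading term divides it; move -bc to the remainder.
  leading term b: no divisor's leading term divides it; move -b to the remainder.
  leading term c²: no divisor's leading term divides it; move -c² to the remainder.
  leading term c: no divisor's leading term divides it; move c to the remainder.
  leading term 1: no divisor's leading term divides it; move -1 to the remainder.
  remainder -a - b²c - b² + bc² - bc - b - c² + c - 1 ≠ 0; add g_3 = -a - b²c - b² + bc² - bc - b - c² + c - 1 to the basis.

S(f_1,g_3): lcm = a². S = -ab²c - ab² + abc² - abc + ab - ac² + ac - a - c - 1.
  leading term ab²c: subtract (bc)·f_2 from -ab²c - ab² + abc² - abc + ab - ac² + ac - a - c - 1 → -ab² + abc² + abc + ab - ac² + ac - a - b²c² - b²c + bc² - bc - c - 1
  leading term ab²: subtract (b)·f_2 from -ab² + abc² + abc + ab - ac² + ac - a - b²c² - b²c + bc² - bc - c - 1 → abc² + abc - ac² + ac - a - b²c² + b²c - b² + bc² - b - c - 1
  leading term abc²: subtract (-c²)·f_2 from abc² + abc - ac² + ac - a - b²c² + b²c - b² + bc² - b - c - 1 → abc + ac - a - b²c² + b²c - b² + bc³ - bc² - b - c³ + c² - c - 1
  leading term abc: subtract (-c)·f_2 from abc + ac - a - b²c² + b²c - b² + bc³ - bc² - b - c³ + c² - c - 1 → -ac - a - b²c² + b²c - b² + bc³ + bc - b - c³ - 1
  leading term ac: subtract (c)·g_3 from -ac - a - b²c² + b²c - b² + bc³ + bc - b - c³ - 1 → -a - b²c - b² + bc² - bc - b - c² + c - 1
  leading term a: subtract (1)·g_3 from -a - b²c - b² + bc² - bc - b - c² + c - 1 → 0
  remainder 0.

S(f_2,g_3): lcm = ab. S = -a - b³c - b³ + b²c² - b²c - b² - bc² + b + c - 1.
  leading term a: subtract (1)·g_3 from -a - b³c - b³ + b²c² - b²c - b² - bc² + b + c - 1 → -b³c - b³ + b²c² + bc² + bc - b + c²
  leading term b³c: no divisor's leading term divides it; move -b³c to the remainder.
  leading term b³: no divisor's leading term divides it; move -b³ to the remainder.
  leading term b²c²: no divisor's leading term divides it; move b²c² to the remainder.
  leading term bc²: no divisor's leading term divides it; move bc² to the remainder.
  leading term bc: no divisor's leading term divides it; move bc to the remainder.
  leading term b: no divisor's leading term divides it; move -b to the remainder.
  leading term c²: no divisor's leading term divides it; move c² to the remainder.
  remainder -b³c - b³ + b²c² + bc² + bc - b + c² ≠ 0; add g_4 = -b³c - b³ + b²c² + bc² + bc - b + c² to the basis.

S(f_1,g_4): leading monomials are coprime, so the S-polynomial reduces to 0 (Buchberger's first criterion).
S(f_2,g_4): lcm = ab³c. S = -ab³ + ab²c² - ab²c + abc² + abc - ab + ac² - b³c² - b³c + b²c² - b²c.
  leading term ab³: subtract (b²)·f_2 from -ab³ + ab²c² - ab²c + abc² + abc - ab + ac² - b³c² - b³c + b²c² - b²c → ab²c² - ab²c - ab² + abc² + abc - ab + ac² - b³c² + b³c - b³ + b²c² - b²
  leading term ab²c²: subtract (-bc²)·f_2 from ab²c² - ab²c - ab² + abc² + abc - ab + ac² - b³c² + b³c - b³ + b²c² - b² → -ab²c - ab² - abc² + abc - ab + ac² - b³c² + b³c - b³ + b²c³ - b²c² - b² - bc³ + bc²
  leading term ab²c: subtract (bc)·f_2 from -ab²c - ab² - abc² + abc - ab + ac² - b³c² + b³c - b³ + b²c³ - b²c² - b² - bc³ + bc² → -ab² - abc² - ab + ac² - b³c² + b³c - b³ + b²c³ + b²c² - b²c - b² - bc³ - bc² - bc
  leading term ab²: subtract (b)·f_2 from -ab² - abc² - ab + ac² - b³c² + b³c - b³ + b²c³ + b²c² - b²c - b² - bc³ - bc² - bc → -abc² + ab + ac² - b³c² + b³c - b³ + b²c³ + b²c² + b²c + b² - bc³ - bc² - b
  leading term abc²: subtract (c²)·f_2 from -abc² + ab + ac² - b³c² + b³c - b³ + b²c³ + b²c² + b²c + b² - bc³ - bc² - b → ab - b³c² + b³c - b³ + b²c³ + b²c² + b²c + b² + bc³ + bc² - b + c³ - c²
  leading term ab: subtract (-1)·f_2 from ab - b³c² + b³c - b³ + b²c³ + b²c² + b²c + b² + bc³ + bc² - b + c³ - c² → a - b³c² + b³c - b³ + b²c³ + b²c² + b²c + b² + bc³ + bc² + bc + c³ - c² - c + 1
  leading term a: subtract (-1)·g_3 from a - b³c² + b³c - b³ + b²c³ + b²c² + b²c + b² + bc³ + bc² + bc + c³ - c² - c + 1 → -b³c² + b³c - b³ + b²c³ + b²c² + bc³ - bc² - b + c³ + c²
  leading term b³c²: subtract (c)·g_4 from -b³c² + b³c - b³ + b²c³ + b²c² + bc³ - bc² - b + c³ + c² → -b³c - b³ + b²c² + bc² + bc - b + c²
  leading term b³c: subtract (1)·g_4 from -b³c - b³ + b²c² + bc² + bc - b + c² → 0
  remainder 0.

S(g_3,g_4): leading monomials are coprime, so the S-polynomial reduces to 0 (Buchberger's first criterion).
Every S-polynomial of the final basis reduces to 0, so we have a Gröbner basis.
Inter-reduce: drop elements whose leading term is divisible by another's, tail-reduce, and make monic.

G = {a + b²c + b² - bc² + bc + b + c² - c + 1, b³c + b³ - b²c² - bc² - bc + b - c²}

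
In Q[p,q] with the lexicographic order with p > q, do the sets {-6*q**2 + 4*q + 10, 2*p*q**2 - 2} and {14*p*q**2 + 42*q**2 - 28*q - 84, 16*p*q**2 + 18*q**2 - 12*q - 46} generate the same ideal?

Equality of ideals is decidable: compute both reduced Gröbner bases (unique for the ordering) and check whether they agree.
Buchberger on the first generating set:
f_1 = -6*q**2 + 4*q + 10, LT = q**2.
f_2 = 2*p*q**2 - 2, LT = p*q**2.

S(f_1,f_2): lcm = p*q**2. S = -2/3*p*q - 5/3*p + 1.
  reduce S modulo (f_1, f_2):
  remainder -2/3*p*q - 5/3*p + 1 ≠ 0; add g_3 = -2/3*p*q - 5/3*p + 1 to the basis.

S(f_1,g_3): lcm = p*q**2. S = -19/6*p*q - 5/3*p + 3/2*q.
  reduce S modulo (f_1, f_2, g_3):
  remainder 25/4*p + 3/2*q - 19/4 ≠ 0; add g_4 = 25/4*p + 3/2*q - 19/4 to the basis.

The other S-polynomials (S(f_2,g_3), S(f_1,g_4), S(f_2,g_4), S(g_3,g_4)) all reduce to 0 modulo the current basis, so we have a Gröbner basis.
Inter-reduce: drop elements whose leading term is divisible by another's, tail-reduce, and make monic.
Reduced Gröbner basis: {p + 6/25*q - 19/25, q**2 - 2/3*q - 5/3}.

Buchberger on the second generating set:
h_1 = 14*p*q**2 + 42*q**2 - 28*q - 84, LT = p*q**2.
h_2 = 16*p*q**2 + 18*q**2 - 12*q - 46, LT = p*q**2.

S(h_1,h_2): lcm = p*q**2. S = 15/8*q**2 - 5/4*q - 25/8.
  reduce S modulo (h_1, h_2):
  remainder 15/8*q**2 - 5/4*q - 25/8 ≠ 0; add k_3 = 15/8*q**2 - 5/4*q - 25/8 to the basis.

S(h_1,k_3): lcm = p*q**2. S = 2/3*p*q + 5/3*p + 3*q**2 - 2*q - 6.
  reduce S modulo (h_1, h_2, k_3):
  remainder 2/3*p*q + 5/3*p - 1 ≠ 0; add k_4 = 2/3*p*q + 5/3*p - 1 to the basis.

S(h_1,k_4): lcm = p*q**2. S = -5/2*p*q + 3*q**2 - 1/2*q - 6.
  reduce S modulo (h_1, h_2, k_3, k_4):
  remainder 25/4*p + 3/2*q - 19/4 ≠ 0; add k_5 = 25/4*p + 3/2*q - 19/4 to the basis.

The other S-polynomials (S(h_2,k_3), S(h_2,k_4), S(k_3,k_4), S(h_1,k_5), S(h_2,k_5), S(k_3,k_5), S(k_4,k_5)) all reduce to 0 modulo the current basis, so we have a Gröbner basis.
Inter-reduce: drop elements whose leading term is divisible by another's, tail-reduce, and make monic.
Reduced Gröbner basis: {p + 6/25*q - 19/25, q**2 - 2/3*q - 5/3}.

The two bases agree; hence the ideals are identical.
The choice of monomial ordering does not affect the verdict — as long as both bases are computed under the same ordering, their equality decides ideal equality.

Yes, the ideals are equal.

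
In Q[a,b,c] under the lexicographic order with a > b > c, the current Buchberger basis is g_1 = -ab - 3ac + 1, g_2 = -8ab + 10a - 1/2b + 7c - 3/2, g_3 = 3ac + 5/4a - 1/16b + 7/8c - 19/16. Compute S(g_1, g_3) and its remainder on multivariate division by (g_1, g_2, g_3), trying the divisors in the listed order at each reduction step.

S(g_1, g_3) = -5/12ab + 3ac^2 + 1/48b^2 - 7/24bc + 19/48b - c; remainder on division = 1/48b^2 - 11/48bc + 19/48b - 7/8c^2 + 3/16c - 5/12.

lcm(LM(g_1), LM(g_3)) = abc.
S = (lcm/LT(g_1))·g_1 − (lcm/LT(g_3))·g_3 = -5/12ab + 3ac^2 + 1/48b^2 - 7/24bc + 19/48b - c.
Reduce S modulo (g_1, g_2, g_3) in that order:
  leading term ab: subtract (5/12)·g_1 from -5/12ab + 3ac^2 + 1/48b^2 - 7/24bc + 19/48b - c → 3ac^2 + 5/4ac + 1/48b^2 - 7/24bc + 19/48b - c - 5/12
  leading term ac^2: subtract (c)·g_3 from 3ac^2 + 5/4ac + 1/48b^2 - 7/24bc + 19/48b - c - 5/12 → 1/48b^2 - 11/48bc + 19/48b - 7/8c^2 + 3/16c - 5/12
  leading term b^2: no divisor's leading term divides it; move 1/48b^2 to the remainder.
  leading term bc: no divisor's leading term divides it; move -11/48bc to the remainder.
  leading term b: no divisor's leading term divides it; move 19/48b to the remainder.
  leading term c^2: no divisor's leading term divides it; move -7/8c^2 to the remainder.
  leading term c: no divisor's leading term divides it; move 3/16c to the remainder.
  leading term 1: no divisor's leading term divides it; move -5/12 to the remainder.
The remainder 1/48b^2 - 11/48bc + 19/48b - 7/8c^2 + 3/16c - 5/12 is nonzero, so it would be added as the next basis element.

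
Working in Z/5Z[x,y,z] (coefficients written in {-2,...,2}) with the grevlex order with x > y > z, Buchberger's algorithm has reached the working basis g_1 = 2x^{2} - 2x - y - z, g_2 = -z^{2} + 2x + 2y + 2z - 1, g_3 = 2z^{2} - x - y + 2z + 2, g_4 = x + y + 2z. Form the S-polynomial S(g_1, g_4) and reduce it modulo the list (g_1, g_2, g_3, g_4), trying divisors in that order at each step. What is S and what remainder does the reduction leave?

lcm(LM(g_1), LM(g_4)) = x^{2}.
S = (lcm/LT(g_1))·g_1 − (lcm/LT(g_4))·g_4 = -xy - 2xz - x + 2y + 2z.
Reduce S modulo (g_1, g_2, g_3, g_4) in that order:
  leading term xy: subtract (-y)·g_4 from -xy - 2xz - x + 2y + 2z → y^{2} - 2xz + 2yz - x + 2y + 2z
  leading term y^{2}: no divisor's leading term divides it; move y^{2} to the remainder.
  leading term xz: subtract (-2z)·g_4 from -2xz + 2yz - x + 2y + 2z → -yz - z^{2} - x + 2y + 2z
  leading term yz: no divisor's leading term divides it; move -yz to the remainder.
  leading term z^{2}: subtract (1)·g_2 from -z^{2} - x + 2y + 2z → 2x + 1
  leading term x: subtract (2)·g_4 from 2x + 1 → -2y + z + 1
  leading term y: no divisor's leading term divides it; move -2y to the remainder.
  leading term z: no divisor's leading term divides it; move z to the remainder.
  leading term 1: no divisor's leading term divides it; move 1 to the remainder.
The remainder y^{2} - yz - 2y + z + 1 is nonzero, so it would be added as the next basis element.
An S-polynomial is built so that the two leading terms cancel; whether anything survives reduction is exactly the Gröbner-basis criterion.

S(g_1, g_4) = -xy - 2xz - x + 2y + 2z; remainder on division = y^{2} - yz - 2y + z + 1.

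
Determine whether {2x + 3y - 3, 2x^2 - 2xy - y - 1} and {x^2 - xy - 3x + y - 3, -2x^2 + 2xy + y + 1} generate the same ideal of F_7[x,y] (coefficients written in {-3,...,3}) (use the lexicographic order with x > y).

No, the ideals differ.

Equality of ideals is decidable: compute both reduced Gröbner bases (unique for the ordering) and check whether they agree.
Buchberger on the first generating set:
f_1 = 2x + 3y - 3, LT = x.
f_2 = 2x^2 - 2xy - y - 1, LT = x^2.

S(f_1,f_2): lcm = x^2. S = -xy + 2x - 3y - 3.
  leading term xy: subtract (3y)·f_1 from -xy + 2x - 3y - 3 → 2x - 2y^2 - y - 3
  leading term x: subtract (1)·f_1 from 2x - 2y^2 - y - 3 → -2y^2 + 3y
  leading term y^2: no divisor's leading term divides it; move -2y^2 to the remainder.
  leading term y: no divisor's leading term divides it; move 3y to the remainder.
  remainder -2y^2 + 3y ≠ 0; add g_3 = -2y^2 + 3y to the basis.

The other S-polynomials (S(f_1,g_3), S(f_2,g_3)) all reduce to 0 modulo the current basis, so we have a Gröbner basis.
Inter-reduce: drop elements whose leading term is divisible by another's, tail-reduce, and make monic.
Reduced Gröbner basis: {x - 2y + 2, y^2 + 2y}.

Buchberger on the second generating set:
h_1 = x^2 - xy - 3x + y - 3, LT = x^2.
h_2 = -2x^2 + 2xy + y + 1, LT = x^2.

S(h_1,h_2): lcm = x^2. S = -3x - 2y + 1.
  leading term x: no divisor's leading term divides it; move -3x to the remainder.
  leading term y: no divisor's leading term divides it; move -2y to the remainder.
  leading term 1: no divisor's leading term divides it; move 1 to the remainder.
  remainder -3x - 2y + 1 ≠ 0; add k_3 = -3x - 2y + 1 to the basis.

S(h_1,k_3): lcm = x^2. S = 3xy + 2x + y - 3.
  leading term xy: subtract (-y)·k_3 from 3xy + 2x + y - 3 → 2x - 2y^2 + 2y - 3
  leading term x: subtract (-3)·k_3 from 2x - 2y^2 + 2y - 3 → -2y^2 + 3y
  leading term y^2: no divisor's leading term divides it; move -2y^2 to the remainder.
  leading term y: no divisor's leading term divides it; move 3y to the remainder.
  remainder -2y^2 + 3y ≠ 0; add k_4 = -2y^2 + 3y to the basis.

The other S-polynomials (S(h_2,k_3), S(h_1,k_4), S(h_2,k_4), S(k_3,k_4)) all reduce to 0 modulo the current basis, so we have a Gröbner basis.
Inter-reduce: drop elements whose leading term is divisible by another's, tail-reduce, and make monic.
Reduced Gröbner basis: {x + 3y + 2, y^2 + 2y}.

Since the reduced bases disagree, the two ideals are not the same.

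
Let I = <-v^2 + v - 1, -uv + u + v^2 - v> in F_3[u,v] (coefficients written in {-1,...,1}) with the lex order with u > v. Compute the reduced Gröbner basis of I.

G = {u - v, v^2 - v + 1}

Buchberger's algorithm terminates because the ascending chain of leading-term ideals stabilizes.

f_1 = -v^2 + v - 1, LT = v^2.
f_2 = -uv + u + v^2 - v, LT = uv.

S(f_1,f_2): lcm = uv^2. S = u + v^3 - v^2.
  leading term u: no divisor's leading term divides it; move u to the remainder.
  leading term v^3: subtract (-v)·f_1 from v^3 - v^2 → -v
  leading term v: no divisor's leading term divides it; move -v to the remainder.
  remainder u - v ≠ 0; add g_3 = u - v to the basis.

The other S-polynomials (S(f_1,g_3), S(f_2,g_3)) all reduce to 0 modulo the current basis, so we have a Gröbner basis.
Inter-reduce: drop elements whose leading term is divisible by another's, tail-reduce, and make monic.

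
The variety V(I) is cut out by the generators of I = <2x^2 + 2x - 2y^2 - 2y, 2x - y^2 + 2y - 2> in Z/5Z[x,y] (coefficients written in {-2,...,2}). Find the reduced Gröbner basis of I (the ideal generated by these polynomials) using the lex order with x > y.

f_1 = 2x^2 + 2x - 2y^2 - 2y, LT = x^2.
f_2 = 2x - y^2 + 2y - 2, LT = x.

S(f_1,f_2): lcm = x^2. S = -2xy^2 - xy + 2x - y^2 - y.
  reduce S modulo (f_1, f_2):
  remainder -y^4 - y^3 - y^2 + y + 2 ≠ 0; add g_3 = -y^4 - y^3 - y^2 + y + 2 to the basis.

The other S-polynomials (S(f_1,g_3), S(f_2,g_3)) all reduce to 0 modulo the current basis, so we have a Gröbner basis.
Inter-reduce: drop elements whose leading term is divisible by another's, tail-reduce, and make monic.

G = {x + 2y^2 + y - 1, y^4 + y^3 + y^2 - y - 2}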